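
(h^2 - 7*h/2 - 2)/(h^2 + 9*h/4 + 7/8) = 4*(h - 4)/(4*h + 7)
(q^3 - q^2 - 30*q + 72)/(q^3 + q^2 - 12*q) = (q^2 + 2*q - 24)/(q*(q + 4))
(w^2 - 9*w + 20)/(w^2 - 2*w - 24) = (-w^2 + 9*w - 20)/(-w^2 + 2*w + 24)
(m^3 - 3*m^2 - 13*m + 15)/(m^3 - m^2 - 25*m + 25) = (m + 3)/(m + 5)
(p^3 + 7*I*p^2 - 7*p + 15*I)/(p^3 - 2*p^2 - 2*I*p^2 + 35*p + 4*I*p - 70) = (p^2 + 2*I*p + 3)/(p^2 - p*(2 + 7*I) + 14*I)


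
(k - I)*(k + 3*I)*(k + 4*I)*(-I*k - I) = -I*k^4 + 6*k^3 - I*k^3 + 6*k^2 + 5*I*k^2 + 12*k + 5*I*k + 12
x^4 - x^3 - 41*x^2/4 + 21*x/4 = x*(x - 7/2)*(x - 1/2)*(x + 3)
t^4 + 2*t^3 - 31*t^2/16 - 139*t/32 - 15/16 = (t - 3/2)*(t + 1/4)*(t + 5/4)*(t + 2)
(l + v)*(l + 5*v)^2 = l^3 + 11*l^2*v + 35*l*v^2 + 25*v^3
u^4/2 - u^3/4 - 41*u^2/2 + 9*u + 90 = (u/2 + 1)*(u - 6)*(u - 5/2)*(u + 6)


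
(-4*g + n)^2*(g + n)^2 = 16*g^4 + 24*g^3*n + g^2*n^2 - 6*g*n^3 + n^4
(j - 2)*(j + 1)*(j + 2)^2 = j^4 + 3*j^3 - 2*j^2 - 12*j - 8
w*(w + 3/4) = w^2 + 3*w/4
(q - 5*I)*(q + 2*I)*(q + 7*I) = q^3 + 4*I*q^2 + 31*q + 70*I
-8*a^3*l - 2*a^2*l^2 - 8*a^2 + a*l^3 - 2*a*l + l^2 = (-4*a + l)*(2*a + l)*(a*l + 1)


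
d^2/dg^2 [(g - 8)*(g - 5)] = 2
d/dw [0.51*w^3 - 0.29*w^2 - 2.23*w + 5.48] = 1.53*w^2 - 0.58*w - 2.23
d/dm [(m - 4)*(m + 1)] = 2*m - 3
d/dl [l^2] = 2*l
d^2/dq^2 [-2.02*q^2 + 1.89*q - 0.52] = -4.04000000000000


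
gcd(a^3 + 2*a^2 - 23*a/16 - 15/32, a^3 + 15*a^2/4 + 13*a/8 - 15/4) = a^2 + 7*a/4 - 15/8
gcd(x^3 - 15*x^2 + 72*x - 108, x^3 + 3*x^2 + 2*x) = 1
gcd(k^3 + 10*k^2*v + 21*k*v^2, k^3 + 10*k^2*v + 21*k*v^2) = k^3 + 10*k^2*v + 21*k*v^2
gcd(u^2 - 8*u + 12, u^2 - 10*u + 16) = u - 2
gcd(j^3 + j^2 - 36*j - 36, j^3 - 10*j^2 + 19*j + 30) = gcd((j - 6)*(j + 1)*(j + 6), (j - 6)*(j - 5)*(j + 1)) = j^2 - 5*j - 6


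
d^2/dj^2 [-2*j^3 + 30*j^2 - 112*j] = 60 - 12*j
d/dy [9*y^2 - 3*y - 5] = 18*y - 3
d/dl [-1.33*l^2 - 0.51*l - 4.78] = -2.66*l - 0.51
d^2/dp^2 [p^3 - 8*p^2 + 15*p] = 6*p - 16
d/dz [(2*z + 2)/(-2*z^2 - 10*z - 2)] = (-z^2 - 5*z + (z + 1)*(2*z + 5) - 1)/(z^2 + 5*z + 1)^2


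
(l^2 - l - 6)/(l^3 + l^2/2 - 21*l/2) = 2*(l + 2)/(l*(2*l + 7))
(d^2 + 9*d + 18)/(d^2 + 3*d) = (d + 6)/d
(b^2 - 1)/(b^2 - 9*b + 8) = (b + 1)/(b - 8)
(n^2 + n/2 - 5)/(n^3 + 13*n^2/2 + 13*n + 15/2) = (n - 2)/(n^2 + 4*n + 3)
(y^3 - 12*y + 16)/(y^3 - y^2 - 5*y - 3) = (-y^3 + 12*y - 16)/(-y^3 + y^2 + 5*y + 3)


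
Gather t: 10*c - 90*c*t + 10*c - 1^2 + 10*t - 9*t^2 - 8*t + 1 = 20*c - 9*t^2 + t*(2 - 90*c)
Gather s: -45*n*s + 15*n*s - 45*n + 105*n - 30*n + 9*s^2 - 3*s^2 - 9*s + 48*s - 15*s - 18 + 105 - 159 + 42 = 30*n + 6*s^2 + s*(24 - 30*n) - 30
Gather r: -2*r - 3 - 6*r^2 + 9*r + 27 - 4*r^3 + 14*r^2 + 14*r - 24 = -4*r^3 + 8*r^2 + 21*r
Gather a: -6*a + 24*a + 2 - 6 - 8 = 18*a - 12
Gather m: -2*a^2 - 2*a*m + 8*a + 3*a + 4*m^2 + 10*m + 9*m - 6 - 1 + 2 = -2*a^2 + 11*a + 4*m^2 + m*(19 - 2*a) - 5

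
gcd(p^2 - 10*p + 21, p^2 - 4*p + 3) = p - 3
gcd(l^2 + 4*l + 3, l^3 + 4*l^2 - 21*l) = 1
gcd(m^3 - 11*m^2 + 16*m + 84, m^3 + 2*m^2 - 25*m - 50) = m + 2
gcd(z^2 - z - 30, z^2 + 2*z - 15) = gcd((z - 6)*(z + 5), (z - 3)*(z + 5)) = z + 5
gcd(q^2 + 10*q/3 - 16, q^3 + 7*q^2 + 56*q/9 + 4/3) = q + 6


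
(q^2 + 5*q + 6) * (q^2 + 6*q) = q^4 + 11*q^3 + 36*q^2 + 36*q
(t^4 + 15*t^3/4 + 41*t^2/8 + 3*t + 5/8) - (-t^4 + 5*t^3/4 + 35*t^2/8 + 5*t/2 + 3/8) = 2*t^4 + 5*t^3/2 + 3*t^2/4 + t/2 + 1/4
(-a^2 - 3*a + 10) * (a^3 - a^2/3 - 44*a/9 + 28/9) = -a^5 - 8*a^4/3 + 143*a^3/9 + 74*a^2/9 - 524*a/9 + 280/9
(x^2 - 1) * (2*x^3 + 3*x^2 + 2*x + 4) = 2*x^5 + 3*x^4 + x^2 - 2*x - 4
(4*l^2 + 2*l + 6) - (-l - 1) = 4*l^2 + 3*l + 7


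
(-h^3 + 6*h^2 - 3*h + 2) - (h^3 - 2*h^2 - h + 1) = -2*h^3 + 8*h^2 - 2*h + 1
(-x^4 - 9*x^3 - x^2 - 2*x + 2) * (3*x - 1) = -3*x^5 - 26*x^4 + 6*x^3 - 5*x^2 + 8*x - 2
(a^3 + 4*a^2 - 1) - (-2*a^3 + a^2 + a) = 3*a^3 + 3*a^2 - a - 1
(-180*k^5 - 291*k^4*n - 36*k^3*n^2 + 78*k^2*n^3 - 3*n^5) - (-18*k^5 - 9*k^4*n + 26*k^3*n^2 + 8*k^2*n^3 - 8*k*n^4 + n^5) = -162*k^5 - 282*k^4*n - 62*k^3*n^2 + 70*k^2*n^3 + 8*k*n^4 - 4*n^5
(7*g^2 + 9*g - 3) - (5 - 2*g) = 7*g^2 + 11*g - 8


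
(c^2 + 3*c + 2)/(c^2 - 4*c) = (c^2 + 3*c + 2)/(c*(c - 4))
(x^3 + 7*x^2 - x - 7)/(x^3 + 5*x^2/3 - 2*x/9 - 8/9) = 9*(x^2 + 6*x - 7)/(9*x^2 + 6*x - 8)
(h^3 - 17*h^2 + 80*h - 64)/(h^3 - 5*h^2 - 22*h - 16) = (h^2 - 9*h + 8)/(h^2 + 3*h + 2)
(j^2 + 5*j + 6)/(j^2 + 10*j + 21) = (j + 2)/(j + 7)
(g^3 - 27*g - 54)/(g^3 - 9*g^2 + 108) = (g + 3)/(g - 6)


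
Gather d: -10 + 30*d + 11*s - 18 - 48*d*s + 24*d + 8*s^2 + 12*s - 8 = d*(54 - 48*s) + 8*s^2 + 23*s - 36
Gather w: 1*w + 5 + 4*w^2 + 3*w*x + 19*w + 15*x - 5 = 4*w^2 + w*(3*x + 20) + 15*x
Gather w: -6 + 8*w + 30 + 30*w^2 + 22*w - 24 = 30*w^2 + 30*w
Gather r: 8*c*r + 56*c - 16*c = 8*c*r + 40*c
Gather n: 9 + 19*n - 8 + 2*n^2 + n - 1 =2*n^2 + 20*n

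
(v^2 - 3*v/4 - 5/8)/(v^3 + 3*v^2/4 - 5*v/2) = (v + 1/2)/(v*(v + 2))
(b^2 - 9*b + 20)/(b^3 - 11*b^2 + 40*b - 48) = (b - 5)/(b^2 - 7*b + 12)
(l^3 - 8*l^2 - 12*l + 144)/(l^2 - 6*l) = l - 2 - 24/l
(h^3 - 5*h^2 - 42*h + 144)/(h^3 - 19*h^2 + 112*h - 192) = (h + 6)/(h - 8)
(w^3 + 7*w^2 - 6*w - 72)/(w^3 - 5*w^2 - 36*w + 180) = (w^2 + w - 12)/(w^2 - 11*w + 30)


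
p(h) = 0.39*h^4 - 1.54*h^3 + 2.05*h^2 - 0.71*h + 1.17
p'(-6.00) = -528.59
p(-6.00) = 917.31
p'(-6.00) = -528.59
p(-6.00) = 917.31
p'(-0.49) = -4.01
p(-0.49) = 2.21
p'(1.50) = 0.31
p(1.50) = 1.49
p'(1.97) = 1.36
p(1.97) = 1.83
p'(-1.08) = -12.49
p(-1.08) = 6.80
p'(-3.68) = -156.11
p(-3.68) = 179.82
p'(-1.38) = -19.27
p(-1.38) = 11.52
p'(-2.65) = -73.05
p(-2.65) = 65.34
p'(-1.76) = -30.74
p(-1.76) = 20.91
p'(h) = 1.56*h^3 - 4.62*h^2 + 4.1*h - 0.71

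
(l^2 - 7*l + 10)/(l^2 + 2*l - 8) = (l - 5)/(l + 4)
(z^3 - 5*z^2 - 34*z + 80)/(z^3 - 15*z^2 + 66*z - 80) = (z + 5)/(z - 5)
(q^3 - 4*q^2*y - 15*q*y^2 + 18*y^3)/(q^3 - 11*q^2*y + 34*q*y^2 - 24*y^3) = (-q - 3*y)/(-q + 4*y)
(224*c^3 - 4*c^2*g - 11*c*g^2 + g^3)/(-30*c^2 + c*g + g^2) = (224*c^3 - 4*c^2*g - 11*c*g^2 + g^3)/(-30*c^2 + c*g + g^2)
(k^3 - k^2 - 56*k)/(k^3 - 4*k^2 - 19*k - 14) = k*(-k^2 + k + 56)/(-k^3 + 4*k^2 + 19*k + 14)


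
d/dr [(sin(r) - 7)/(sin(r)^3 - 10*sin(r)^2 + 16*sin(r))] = (-2*sin(r)^3 + 31*sin(r)^2 - 140*sin(r) + 112)*cos(r)/((sin(r) - 8)^2*(sin(r) - 2)^2*sin(r)^2)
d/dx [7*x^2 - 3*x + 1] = 14*x - 3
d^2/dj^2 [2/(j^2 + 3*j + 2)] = 4*(-j^2 - 3*j + (2*j + 3)^2 - 2)/(j^2 + 3*j + 2)^3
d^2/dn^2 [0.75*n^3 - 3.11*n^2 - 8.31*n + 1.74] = 4.5*n - 6.22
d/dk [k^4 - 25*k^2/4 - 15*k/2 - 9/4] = 4*k^3 - 25*k/2 - 15/2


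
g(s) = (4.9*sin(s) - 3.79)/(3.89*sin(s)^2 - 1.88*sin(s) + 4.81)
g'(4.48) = 0.07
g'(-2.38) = 0.15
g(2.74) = -0.40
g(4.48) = -0.83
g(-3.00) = -0.87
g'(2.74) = -1.06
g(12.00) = -0.93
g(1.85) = 0.14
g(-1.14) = -0.85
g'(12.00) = -0.09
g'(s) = (-7.78*sin(s)*cos(s) + 1.88*cos(s))*(4.9*sin(s) - 3.79)/(3.89*sin(s)^2 - 1.88*sin(s) + 4.81)^2 + 4.9*cos(s)/(3.89*sin(s)^2 - 1.88*sin(s) + 4.81)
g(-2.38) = -0.90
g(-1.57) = -0.82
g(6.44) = -0.66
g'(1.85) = -0.17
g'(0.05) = 0.80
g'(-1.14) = -0.12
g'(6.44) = 0.96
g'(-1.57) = -0.00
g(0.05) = -0.75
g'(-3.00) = -0.44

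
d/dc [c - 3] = 1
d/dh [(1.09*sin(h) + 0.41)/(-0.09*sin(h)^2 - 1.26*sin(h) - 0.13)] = (0.0981*sin(h)^2 + 0.0738000000000001*sin(h) + 0.3749)*cos(h)/(0.0081*sin(h)^4 + 0.2268*sin(h)^3 + 1.611*sin(h)^2 + 0.3276*sin(h) + 0.0169)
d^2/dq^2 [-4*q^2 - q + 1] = -8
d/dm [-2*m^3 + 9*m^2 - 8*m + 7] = -6*m^2 + 18*m - 8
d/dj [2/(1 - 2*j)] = 4/(2*j - 1)^2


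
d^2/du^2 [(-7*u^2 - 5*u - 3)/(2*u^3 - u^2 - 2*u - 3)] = 2*(-28*u^6 - 60*u^5 - 126*u^4 - 257*u^3 - 90*u^2 - 27*u - 36)/(8*u^9 - 12*u^8 - 18*u^7 - 13*u^6 + 54*u^5 + 51*u^4 + 10*u^3 - 63*u^2 - 54*u - 27)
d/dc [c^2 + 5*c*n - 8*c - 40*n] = 2*c + 5*n - 8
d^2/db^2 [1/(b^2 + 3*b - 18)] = 2*(-b^2 - 3*b + (2*b + 3)^2 + 18)/(b^2 + 3*b - 18)^3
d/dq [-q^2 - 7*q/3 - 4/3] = -2*q - 7/3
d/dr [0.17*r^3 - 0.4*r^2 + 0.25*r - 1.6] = 0.51*r^2 - 0.8*r + 0.25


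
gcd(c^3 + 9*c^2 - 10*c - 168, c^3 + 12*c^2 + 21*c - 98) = c + 7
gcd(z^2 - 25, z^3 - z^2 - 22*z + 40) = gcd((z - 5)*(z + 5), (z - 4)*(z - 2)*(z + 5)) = z + 5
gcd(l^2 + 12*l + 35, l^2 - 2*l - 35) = l + 5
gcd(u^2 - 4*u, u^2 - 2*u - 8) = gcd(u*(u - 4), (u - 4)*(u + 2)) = u - 4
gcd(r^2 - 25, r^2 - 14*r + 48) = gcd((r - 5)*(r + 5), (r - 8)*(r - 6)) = 1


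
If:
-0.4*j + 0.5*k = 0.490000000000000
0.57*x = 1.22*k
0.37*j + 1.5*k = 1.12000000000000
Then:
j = -0.22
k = 0.80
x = 1.72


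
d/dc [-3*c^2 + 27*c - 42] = 27 - 6*c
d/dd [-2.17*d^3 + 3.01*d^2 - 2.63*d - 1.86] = -6.51*d^2 + 6.02*d - 2.63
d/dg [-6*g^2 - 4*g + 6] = -12*g - 4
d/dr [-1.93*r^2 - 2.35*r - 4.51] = -3.86*r - 2.35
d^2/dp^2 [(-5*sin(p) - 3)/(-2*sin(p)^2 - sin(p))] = (-20*sin(p)^2 - 38*sin(p) + 22 + 69/sin(p) + 36/sin(p)^2 + 6/sin(p)^3)/(2*sin(p) + 1)^3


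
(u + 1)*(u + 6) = u^2 + 7*u + 6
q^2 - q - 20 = (q - 5)*(q + 4)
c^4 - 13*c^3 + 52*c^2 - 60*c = c*(c - 6)*(c - 5)*(c - 2)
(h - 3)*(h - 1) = h^2 - 4*h + 3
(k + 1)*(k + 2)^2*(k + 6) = k^4 + 11*k^3 + 38*k^2 + 52*k + 24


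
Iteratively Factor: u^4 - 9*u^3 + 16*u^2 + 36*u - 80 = (u + 2)*(u^3 - 11*u^2 + 38*u - 40) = (u - 5)*(u + 2)*(u^2 - 6*u + 8) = (u - 5)*(u - 4)*(u + 2)*(u - 2)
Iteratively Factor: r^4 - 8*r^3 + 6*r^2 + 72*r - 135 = (r - 5)*(r^3 - 3*r^2 - 9*r + 27) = (r - 5)*(r + 3)*(r^2 - 6*r + 9) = (r - 5)*(r - 3)*(r + 3)*(r - 3)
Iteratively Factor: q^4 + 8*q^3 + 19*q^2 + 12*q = (q + 3)*(q^3 + 5*q^2 + 4*q) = (q + 1)*(q + 3)*(q^2 + 4*q) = q*(q + 1)*(q + 3)*(q + 4)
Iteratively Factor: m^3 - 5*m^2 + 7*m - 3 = (m - 3)*(m^2 - 2*m + 1) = (m - 3)*(m - 1)*(m - 1)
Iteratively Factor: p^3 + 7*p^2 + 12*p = (p + 4)*(p^2 + 3*p) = p*(p + 4)*(p + 3)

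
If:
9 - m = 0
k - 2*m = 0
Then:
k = 18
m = 9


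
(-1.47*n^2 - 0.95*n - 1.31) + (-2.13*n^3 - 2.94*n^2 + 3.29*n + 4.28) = -2.13*n^3 - 4.41*n^2 + 2.34*n + 2.97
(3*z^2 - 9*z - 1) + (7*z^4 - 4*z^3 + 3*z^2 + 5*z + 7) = 7*z^4 - 4*z^3 + 6*z^2 - 4*z + 6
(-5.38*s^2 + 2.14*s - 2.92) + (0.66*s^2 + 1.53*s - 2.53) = -4.72*s^2 + 3.67*s - 5.45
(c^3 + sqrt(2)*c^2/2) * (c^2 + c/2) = c^5 + c^4/2 + sqrt(2)*c^4/2 + sqrt(2)*c^3/4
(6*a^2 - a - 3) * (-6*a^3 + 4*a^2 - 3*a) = -36*a^5 + 30*a^4 - 4*a^3 - 9*a^2 + 9*a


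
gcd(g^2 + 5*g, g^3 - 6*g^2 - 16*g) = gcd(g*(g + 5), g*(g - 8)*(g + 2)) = g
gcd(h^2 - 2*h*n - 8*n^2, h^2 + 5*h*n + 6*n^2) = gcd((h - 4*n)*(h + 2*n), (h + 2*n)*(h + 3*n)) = h + 2*n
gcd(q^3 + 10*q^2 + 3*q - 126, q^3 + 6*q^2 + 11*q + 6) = 1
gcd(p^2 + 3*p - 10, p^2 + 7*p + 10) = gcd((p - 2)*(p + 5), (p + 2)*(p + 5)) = p + 5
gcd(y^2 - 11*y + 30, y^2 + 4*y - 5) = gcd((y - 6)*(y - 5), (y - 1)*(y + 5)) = 1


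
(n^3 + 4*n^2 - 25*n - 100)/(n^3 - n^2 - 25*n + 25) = (n + 4)/(n - 1)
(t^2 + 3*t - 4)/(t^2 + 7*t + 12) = (t - 1)/(t + 3)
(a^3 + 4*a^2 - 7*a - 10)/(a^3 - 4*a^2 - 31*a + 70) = (a + 1)/(a - 7)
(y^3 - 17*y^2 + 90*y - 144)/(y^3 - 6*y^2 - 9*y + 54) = (y - 8)/(y + 3)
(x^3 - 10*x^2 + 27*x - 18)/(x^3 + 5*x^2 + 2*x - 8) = (x^2 - 9*x + 18)/(x^2 + 6*x + 8)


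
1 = 1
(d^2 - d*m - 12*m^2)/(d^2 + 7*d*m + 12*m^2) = (d - 4*m)/(d + 4*m)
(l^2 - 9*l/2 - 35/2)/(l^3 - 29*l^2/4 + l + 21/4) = 2*(2*l + 5)/(4*l^2 - l - 3)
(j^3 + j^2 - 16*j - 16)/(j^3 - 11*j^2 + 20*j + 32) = (j + 4)/(j - 8)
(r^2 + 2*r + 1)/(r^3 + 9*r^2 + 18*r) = (r^2 + 2*r + 1)/(r*(r^2 + 9*r + 18))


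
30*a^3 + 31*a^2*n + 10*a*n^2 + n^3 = (2*a + n)*(3*a + n)*(5*a + n)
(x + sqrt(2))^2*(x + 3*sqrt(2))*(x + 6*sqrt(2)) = x^4 + 11*sqrt(2)*x^3 + 74*x^2 + 90*sqrt(2)*x + 72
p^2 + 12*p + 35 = (p + 5)*(p + 7)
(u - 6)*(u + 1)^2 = u^3 - 4*u^2 - 11*u - 6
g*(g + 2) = g^2 + 2*g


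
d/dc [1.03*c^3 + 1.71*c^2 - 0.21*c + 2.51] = 3.09*c^2 + 3.42*c - 0.21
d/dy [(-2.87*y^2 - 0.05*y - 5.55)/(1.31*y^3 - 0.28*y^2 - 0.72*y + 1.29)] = (3.7597*y^4 + 0.131*y^3 + 23.8639*y^2 - 10.5126*y - 4.0605)/(1.7161*y^6 - 0.7336*y^5 - 1.808*y^4 + 3.783*y^3 - 0.204*y^2 - 1.8576*y + 1.6641)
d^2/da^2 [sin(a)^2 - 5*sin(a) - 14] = 5*sin(a) + 2*cos(2*a)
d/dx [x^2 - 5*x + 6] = 2*x - 5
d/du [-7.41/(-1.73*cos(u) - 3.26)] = 12.8193*sin(u)/(1.73*cos(u) + 3.26)^2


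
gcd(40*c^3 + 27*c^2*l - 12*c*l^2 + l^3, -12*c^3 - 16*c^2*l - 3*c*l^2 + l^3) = c + l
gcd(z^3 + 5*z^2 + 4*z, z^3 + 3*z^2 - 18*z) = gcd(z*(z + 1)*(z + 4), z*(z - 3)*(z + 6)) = z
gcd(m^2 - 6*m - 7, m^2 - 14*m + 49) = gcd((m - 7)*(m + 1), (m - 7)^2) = m - 7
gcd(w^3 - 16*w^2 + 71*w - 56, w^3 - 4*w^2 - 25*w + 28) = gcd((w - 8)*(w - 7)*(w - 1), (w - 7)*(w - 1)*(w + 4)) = w^2 - 8*w + 7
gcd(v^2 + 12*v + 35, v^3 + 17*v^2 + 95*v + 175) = v^2 + 12*v + 35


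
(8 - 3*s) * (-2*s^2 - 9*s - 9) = 6*s^3 + 11*s^2 - 45*s - 72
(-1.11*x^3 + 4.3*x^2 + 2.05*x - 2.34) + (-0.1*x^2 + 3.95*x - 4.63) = -1.11*x^3 + 4.2*x^2 + 6.0*x - 6.97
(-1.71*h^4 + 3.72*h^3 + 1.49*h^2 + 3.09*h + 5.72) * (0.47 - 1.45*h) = 2.4795*h^5 - 6.1977*h^4 - 0.4121*h^3 - 3.7802*h^2 - 6.8417*h + 2.6884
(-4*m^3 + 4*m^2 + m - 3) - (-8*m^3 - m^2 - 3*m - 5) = 4*m^3 + 5*m^2 + 4*m + 2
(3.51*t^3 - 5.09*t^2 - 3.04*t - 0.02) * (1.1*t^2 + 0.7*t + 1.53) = 3.861*t^5 - 3.142*t^4 - 1.5367*t^3 - 9.9377*t^2 - 4.6652*t - 0.0306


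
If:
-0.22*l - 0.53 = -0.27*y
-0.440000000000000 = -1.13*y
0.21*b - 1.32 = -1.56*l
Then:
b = 20.63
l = -1.93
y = 0.39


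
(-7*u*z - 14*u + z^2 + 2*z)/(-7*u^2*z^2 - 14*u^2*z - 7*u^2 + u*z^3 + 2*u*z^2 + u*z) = (z + 2)/(u*(z^2 + 2*z + 1))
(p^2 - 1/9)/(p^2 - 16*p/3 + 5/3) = (p + 1/3)/(p - 5)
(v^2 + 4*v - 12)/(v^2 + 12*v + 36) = (v - 2)/(v + 6)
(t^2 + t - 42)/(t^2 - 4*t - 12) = (t + 7)/(t + 2)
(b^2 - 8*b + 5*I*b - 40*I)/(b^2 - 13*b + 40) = (b + 5*I)/(b - 5)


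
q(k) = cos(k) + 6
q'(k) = -sin(k)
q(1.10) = 6.45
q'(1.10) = -0.89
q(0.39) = 6.92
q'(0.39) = -0.38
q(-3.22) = 5.00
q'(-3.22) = -0.08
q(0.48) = 6.89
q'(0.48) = -0.46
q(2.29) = 5.34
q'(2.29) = -0.75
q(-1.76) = 5.81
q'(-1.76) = 0.98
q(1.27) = 6.30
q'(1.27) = -0.96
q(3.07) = 5.00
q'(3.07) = -0.07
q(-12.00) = 6.84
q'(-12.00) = -0.54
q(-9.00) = 5.09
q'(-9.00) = 0.41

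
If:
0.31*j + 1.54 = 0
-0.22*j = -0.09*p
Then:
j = -4.97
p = -12.14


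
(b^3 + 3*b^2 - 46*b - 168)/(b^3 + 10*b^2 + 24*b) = (b - 7)/b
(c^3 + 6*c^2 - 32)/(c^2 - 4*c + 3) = (c^3 + 6*c^2 - 32)/(c^2 - 4*c + 3)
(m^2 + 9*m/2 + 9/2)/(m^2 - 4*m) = (2*m^2 + 9*m + 9)/(2*m*(m - 4))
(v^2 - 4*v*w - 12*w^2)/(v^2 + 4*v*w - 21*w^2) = (v^2 - 4*v*w - 12*w^2)/(v^2 + 4*v*w - 21*w^2)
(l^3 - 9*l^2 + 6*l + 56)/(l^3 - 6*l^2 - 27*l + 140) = (l + 2)/(l + 5)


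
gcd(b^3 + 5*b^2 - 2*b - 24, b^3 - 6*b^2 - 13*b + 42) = b^2 + b - 6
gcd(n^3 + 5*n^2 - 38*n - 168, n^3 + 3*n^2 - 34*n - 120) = n^2 - 2*n - 24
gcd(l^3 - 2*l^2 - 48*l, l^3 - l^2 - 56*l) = l^2 - 8*l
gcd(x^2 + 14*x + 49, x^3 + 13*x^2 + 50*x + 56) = x + 7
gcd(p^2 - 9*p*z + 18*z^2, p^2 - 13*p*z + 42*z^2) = -p + 6*z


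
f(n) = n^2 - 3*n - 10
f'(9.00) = 15.00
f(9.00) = 44.00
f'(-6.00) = -15.00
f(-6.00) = 44.00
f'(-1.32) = -5.64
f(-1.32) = -4.30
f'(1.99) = 0.98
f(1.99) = -12.01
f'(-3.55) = -10.10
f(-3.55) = 13.25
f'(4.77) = 6.54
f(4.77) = -1.56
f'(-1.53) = -6.06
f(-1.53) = -3.07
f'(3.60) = 4.20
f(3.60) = -7.84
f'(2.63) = 2.26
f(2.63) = -10.97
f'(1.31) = -0.38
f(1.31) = -12.21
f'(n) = 2*n - 3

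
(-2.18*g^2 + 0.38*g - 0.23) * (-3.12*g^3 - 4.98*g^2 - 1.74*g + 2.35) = 6.8016*g^5 + 9.6708*g^4 + 2.6184*g^3 - 4.6388*g^2 + 1.2932*g - 0.5405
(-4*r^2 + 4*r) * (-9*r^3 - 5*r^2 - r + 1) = 36*r^5 - 16*r^4 - 16*r^3 - 8*r^2 + 4*r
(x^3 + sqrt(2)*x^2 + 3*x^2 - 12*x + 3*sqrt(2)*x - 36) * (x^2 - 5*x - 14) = x^5 - 2*x^4 + sqrt(2)*x^4 - 41*x^3 - 2*sqrt(2)*x^3 - 29*sqrt(2)*x^2 - 18*x^2 - 42*sqrt(2)*x + 348*x + 504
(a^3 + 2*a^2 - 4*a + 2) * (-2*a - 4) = -2*a^4 - 8*a^3 + 12*a - 8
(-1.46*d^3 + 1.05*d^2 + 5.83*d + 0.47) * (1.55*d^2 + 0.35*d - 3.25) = -2.263*d^5 + 1.1165*d^4 + 14.149*d^3 - 0.6435*d^2 - 18.783*d - 1.5275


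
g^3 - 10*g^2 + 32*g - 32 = (g - 4)^2*(g - 2)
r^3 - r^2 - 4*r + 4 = (r - 2)*(r - 1)*(r + 2)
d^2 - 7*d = d*(d - 7)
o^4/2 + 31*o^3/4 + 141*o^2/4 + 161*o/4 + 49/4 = (o/2 + 1/2)*(o + 1/2)*(o + 7)^2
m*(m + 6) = m^2 + 6*m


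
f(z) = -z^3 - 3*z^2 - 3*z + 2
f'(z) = -3*z^2 - 6*z - 3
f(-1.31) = 3.03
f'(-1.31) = -0.29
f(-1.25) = 3.02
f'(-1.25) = -0.19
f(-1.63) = 3.25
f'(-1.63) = -1.19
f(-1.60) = 3.22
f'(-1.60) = -1.08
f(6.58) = -432.52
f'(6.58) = -172.37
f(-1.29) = 3.02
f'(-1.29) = -0.25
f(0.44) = 0.01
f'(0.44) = -6.22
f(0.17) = 1.40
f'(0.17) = -4.11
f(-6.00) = 128.00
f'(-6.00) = -75.00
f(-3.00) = 11.00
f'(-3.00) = -12.00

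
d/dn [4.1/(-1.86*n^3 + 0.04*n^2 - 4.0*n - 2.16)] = (22.878*n^2 - 0.328*n + 16.4)/(1.86*n^3 - 0.04*n^2 + 4.0*n + 2.16)^2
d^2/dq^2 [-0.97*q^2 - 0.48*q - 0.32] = -1.94000000000000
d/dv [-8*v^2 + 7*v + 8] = 7 - 16*v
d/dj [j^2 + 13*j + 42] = 2*j + 13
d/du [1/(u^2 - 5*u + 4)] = (5 - 2*u)/(u^2 - 5*u + 4)^2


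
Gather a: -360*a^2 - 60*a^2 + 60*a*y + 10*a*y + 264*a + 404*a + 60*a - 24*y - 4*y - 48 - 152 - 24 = -420*a^2 + a*(70*y + 728) - 28*y - 224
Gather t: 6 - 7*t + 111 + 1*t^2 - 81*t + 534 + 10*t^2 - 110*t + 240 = 11*t^2 - 198*t + 891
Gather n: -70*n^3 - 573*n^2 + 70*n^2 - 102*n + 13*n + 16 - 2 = -70*n^3 - 503*n^2 - 89*n + 14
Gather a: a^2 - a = a^2 - a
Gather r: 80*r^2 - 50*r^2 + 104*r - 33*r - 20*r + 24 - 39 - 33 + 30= 30*r^2 + 51*r - 18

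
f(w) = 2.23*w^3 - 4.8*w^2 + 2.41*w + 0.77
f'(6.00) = 185.65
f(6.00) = 324.11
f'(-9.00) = 630.70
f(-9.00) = -2035.39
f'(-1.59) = 34.59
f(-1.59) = -24.16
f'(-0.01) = 2.51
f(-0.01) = 0.75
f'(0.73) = -1.03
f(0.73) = 0.84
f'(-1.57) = 33.97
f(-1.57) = -23.48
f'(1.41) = 2.17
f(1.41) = 0.88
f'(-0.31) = 6.03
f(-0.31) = -0.50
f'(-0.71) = 12.60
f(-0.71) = -4.16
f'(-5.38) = 247.70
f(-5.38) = -498.39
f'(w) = 6.69*w^2 - 9.6*w + 2.41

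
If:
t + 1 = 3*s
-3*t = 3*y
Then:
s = 1/3 - y/3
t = -y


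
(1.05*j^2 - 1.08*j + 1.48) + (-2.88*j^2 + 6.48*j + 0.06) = -1.83*j^2 + 5.4*j + 1.54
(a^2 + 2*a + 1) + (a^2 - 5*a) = 2*a^2 - 3*a + 1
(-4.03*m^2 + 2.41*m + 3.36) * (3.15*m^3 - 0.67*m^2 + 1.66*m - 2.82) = -12.6945*m^5 + 10.2916*m^4 + 2.2795*m^3 + 13.114*m^2 - 1.2186*m - 9.4752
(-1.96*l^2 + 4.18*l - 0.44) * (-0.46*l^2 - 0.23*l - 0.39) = 0.9016*l^4 - 1.472*l^3 + 0.00540000000000004*l^2 - 1.529*l + 0.1716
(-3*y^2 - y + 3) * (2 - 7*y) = 21*y^3 + y^2 - 23*y + 6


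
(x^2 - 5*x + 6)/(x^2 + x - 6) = (x - 3)/(x + 3)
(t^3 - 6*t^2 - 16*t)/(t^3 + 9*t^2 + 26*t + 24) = t*(t - 8)/(t^2 + 7*t + 12)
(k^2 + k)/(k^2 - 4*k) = (k + 1)/(k - 4)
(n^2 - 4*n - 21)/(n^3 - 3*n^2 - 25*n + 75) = (n^2 - 4*n - 21)/(n^3 - 3*n^2 - 25*n + 75)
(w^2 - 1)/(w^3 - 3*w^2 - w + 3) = 1/(w - 3)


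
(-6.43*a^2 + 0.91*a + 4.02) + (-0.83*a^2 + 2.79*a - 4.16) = -7.26*a^2 + 3.7*a - 0.140000000000001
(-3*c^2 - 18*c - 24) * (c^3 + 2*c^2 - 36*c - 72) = -3*c^5 - 24*c^4 + 48*c^3 + 816*c^2 + 2160*c + 1728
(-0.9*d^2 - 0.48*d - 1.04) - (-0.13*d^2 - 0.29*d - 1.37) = -0.77*d^2 - 0.19*d + 0.33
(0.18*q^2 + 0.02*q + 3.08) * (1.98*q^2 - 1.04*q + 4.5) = 0.3564*q^4 - 0.1476*q^3 + 6.8876*q^2 - 3.1132*q + 13.86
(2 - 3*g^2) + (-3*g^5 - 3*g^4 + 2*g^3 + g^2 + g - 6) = -3*g^5 - 3*g^4 + 2*g^3 - 2*g^2 + g - 4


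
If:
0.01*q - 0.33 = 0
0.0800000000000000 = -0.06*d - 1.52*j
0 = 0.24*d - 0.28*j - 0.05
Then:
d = 0.14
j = -0.06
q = 33.00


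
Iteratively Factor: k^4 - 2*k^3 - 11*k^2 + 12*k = (k - 4)*(k^3 + 2*k^2 - 3*k) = (k - 4)*(k - 1)*(k^2 + 3*k) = k*(k - 4)*(k - 1)*(k + 3)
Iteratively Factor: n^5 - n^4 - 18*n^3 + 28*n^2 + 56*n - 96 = (n - 3)*(n^4 + 2*n^3 - 12*n^2 - 8*n + 32) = (n - 3)*(n + 4)*(n^3 - 2*n^2 - 4*n + 8) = (n - 3)*(n - 2)*(n + 4)*(n^2 - 4) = (n - 3)*(n - 2)^2*(n + 4)*(n + 2)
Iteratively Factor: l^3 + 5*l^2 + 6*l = (l)*(l^2 + 5*l + 6) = l*(l + 3)*(l + 2)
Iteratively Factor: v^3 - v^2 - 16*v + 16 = (v + 4)*(v^2 - 5*v + 4) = (v - 1)*(v + 4)*(v - 4)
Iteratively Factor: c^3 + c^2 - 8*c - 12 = (c + 2)*(c^2 - c - 6) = (c - 3)*(c + 2)*(c + 2)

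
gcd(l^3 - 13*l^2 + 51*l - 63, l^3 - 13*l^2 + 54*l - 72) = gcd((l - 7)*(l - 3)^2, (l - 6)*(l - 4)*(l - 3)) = l - 3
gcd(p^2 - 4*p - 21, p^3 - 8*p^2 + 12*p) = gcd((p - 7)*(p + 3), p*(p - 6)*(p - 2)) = 1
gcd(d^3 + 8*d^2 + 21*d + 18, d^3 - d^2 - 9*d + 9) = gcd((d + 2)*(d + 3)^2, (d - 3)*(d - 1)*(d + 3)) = d + 3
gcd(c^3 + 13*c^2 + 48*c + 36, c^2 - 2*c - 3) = c + 1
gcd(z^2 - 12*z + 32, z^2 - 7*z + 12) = z - 4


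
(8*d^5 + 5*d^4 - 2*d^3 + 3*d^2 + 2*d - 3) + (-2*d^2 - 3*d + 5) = 8*d^5 + 5*d^4 - 2*d^3 + d^2 - d + 2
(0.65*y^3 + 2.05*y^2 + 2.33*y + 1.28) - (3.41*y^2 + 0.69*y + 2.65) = 0.65*y^3 - 1.36*y^2 + 1.64*y - 1.37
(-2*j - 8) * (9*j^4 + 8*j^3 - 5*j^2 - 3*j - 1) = -18*j^5 - 88*j^4 - 54*j^3 + 46*j^2 + 26*j + 8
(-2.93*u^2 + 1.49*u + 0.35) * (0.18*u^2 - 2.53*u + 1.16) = -0.5274*u^4 + 7.6811*u^3 - 7.1055*u^2 + 0.8429*u + 0.406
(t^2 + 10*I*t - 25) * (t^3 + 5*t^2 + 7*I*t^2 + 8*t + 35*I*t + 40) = t^5 + 5*t^4 + 17*I*t^4 - 87*t^3 + 85*I*t^3 - 435*t^2 - 95*I*t^2 - 200*t - 475*I*t - 1000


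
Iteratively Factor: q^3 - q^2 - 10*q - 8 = (q - 4)*(q^2 + 3*q + 2) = (q - 4)*(q + 2)*(q + 1)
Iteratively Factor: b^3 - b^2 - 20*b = (b - 5)*(b^2 + 4*b) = b*(b - 5)*(b + 4)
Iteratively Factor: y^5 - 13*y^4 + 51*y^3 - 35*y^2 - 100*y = (y)*(y^4 - 13*y^3 + 51*y^2 - 35*y - 100) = y*(y - 5)*(y^3 - 8*y^2 + 11*y + 20) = y*(y - 5)*(y - 4)*(y^2 - 4*y - 5) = y*(y - 5)^2*(y - 4)*(y + 1)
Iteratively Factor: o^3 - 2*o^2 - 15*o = (o - 5)*(o^2 + 3*o) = (o - 5)*(o + 3)*(o)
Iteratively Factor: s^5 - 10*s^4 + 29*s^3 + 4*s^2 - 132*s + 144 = (s + 2)*(s^4 - 12*s^3 + 53*s^2 - 102*s + 72) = (s - 2)*(s + 2)*(s^3 - 10*s^2 + 33*s - 36) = (s - 4)*(s - 2)*(s + 2)*(s^2 - 6*s + 9) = (s - 4)*(s - 3)*(s - 2)*(s + 2)*(s - 3)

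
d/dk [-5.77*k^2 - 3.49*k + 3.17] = -11.54*k - 3.49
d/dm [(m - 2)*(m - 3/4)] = 2*m - 11/4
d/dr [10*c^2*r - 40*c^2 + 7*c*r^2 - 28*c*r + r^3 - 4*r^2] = 10*c^2 + 14*c*r - 28*c + 3*r^2 - 8*r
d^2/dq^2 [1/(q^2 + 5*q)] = 2*(-q*(q + 5) + (2*q + 5)^2)/(q^3*(q + 5)^3)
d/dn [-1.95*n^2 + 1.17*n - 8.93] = 1.17 - 3.9*n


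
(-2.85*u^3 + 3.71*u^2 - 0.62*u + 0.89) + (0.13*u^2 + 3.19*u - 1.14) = -2.85*u^3 + 3.84*u^2 + 2.57*u - 0.25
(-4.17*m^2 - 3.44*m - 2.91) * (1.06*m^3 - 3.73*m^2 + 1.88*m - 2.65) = -4.4202*m^5 + 11.9077*m^4 + 1.907*m^3 + 15.4376*m^2 + 3.6452*m + 7.7115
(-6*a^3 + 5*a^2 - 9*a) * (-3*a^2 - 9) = 18*a^5 - 15*a^4 + 81*a^3 - 45*a^2 + 81*a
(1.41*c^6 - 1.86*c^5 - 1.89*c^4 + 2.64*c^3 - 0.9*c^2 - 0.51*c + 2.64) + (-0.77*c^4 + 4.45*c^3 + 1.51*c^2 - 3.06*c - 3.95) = 1.41*c^6 - 1.86*c^5 - 2.66*c^4 + 7.09*c^3 + 0.61*c^2 - 3.57*c - 1.31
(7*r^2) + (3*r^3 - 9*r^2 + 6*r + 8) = 3*r^3 - 2*r^2 + 6*r + 8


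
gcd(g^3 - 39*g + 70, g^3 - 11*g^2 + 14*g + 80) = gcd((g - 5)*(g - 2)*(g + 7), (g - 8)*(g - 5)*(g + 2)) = g - 5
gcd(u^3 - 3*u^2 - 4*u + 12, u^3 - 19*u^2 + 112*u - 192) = u - 3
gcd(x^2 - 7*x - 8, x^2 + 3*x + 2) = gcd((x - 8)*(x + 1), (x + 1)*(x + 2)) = x + 1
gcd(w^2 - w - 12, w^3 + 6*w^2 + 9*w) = w + 3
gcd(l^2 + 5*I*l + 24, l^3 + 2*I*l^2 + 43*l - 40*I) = l + 8*I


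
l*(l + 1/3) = l^2 + l/3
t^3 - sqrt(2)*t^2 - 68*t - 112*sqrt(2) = (t - 7*sqrt(2))*(t + 2*sqrt(2))*(t + 4*sqrt(2))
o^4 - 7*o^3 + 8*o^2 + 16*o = o*(o - 4)^2*(o + 1)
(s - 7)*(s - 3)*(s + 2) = s^3 - 8*s^2 + s + 42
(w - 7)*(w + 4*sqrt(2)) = w^2 - 7*w + 4*sqrt(2)*w - 28*sqrt(2)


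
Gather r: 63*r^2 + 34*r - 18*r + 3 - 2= 63*r^2 + 16*r + 1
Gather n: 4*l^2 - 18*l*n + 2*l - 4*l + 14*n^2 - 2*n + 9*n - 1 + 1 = 4*l^2 - 2*l + 14*n^2 + n*(7 - 18*l)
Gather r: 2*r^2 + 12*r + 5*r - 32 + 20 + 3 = 2*r^2 + 17*r - 9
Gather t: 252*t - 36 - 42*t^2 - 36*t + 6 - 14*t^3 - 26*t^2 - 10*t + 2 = -14*t^3 - 68*t^2 + 206*t - 28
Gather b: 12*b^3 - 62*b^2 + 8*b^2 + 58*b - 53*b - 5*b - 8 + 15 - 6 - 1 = 12*b^3 - 54*b^2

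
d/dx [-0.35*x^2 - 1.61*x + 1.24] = -0.7*x - 1.61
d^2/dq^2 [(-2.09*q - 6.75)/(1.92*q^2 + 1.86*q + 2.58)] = (-(2.09*q + 6.75)*(3.84*q + 1.86)*(7.68*q + 3.72) + (24.0768*q + 33.6948)*(1.92*q^2 + 1.86*q + 2.58))/(1.92*q^2 + 1.86*q + 2.58)^3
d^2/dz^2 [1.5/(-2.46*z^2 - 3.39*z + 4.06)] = (18.1548*z^2 + 25.0182*z - 1.5*(4.92*z + 3.39)*(9.84*z + 6.78) - 29.9628)/(2.46*z^2 + 3.39*z - 4.06)^3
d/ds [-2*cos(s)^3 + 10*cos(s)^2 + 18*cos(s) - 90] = 2*(3*cos(s)^2 - 10*cos(s) - 9)*sin(s)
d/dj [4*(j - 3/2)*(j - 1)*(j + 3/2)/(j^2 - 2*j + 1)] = (4*j^2 - 8*j + 9)/(j^2 - 2*j + 1)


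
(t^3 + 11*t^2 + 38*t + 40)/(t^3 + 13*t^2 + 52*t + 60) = (t + 4)/(t + 6)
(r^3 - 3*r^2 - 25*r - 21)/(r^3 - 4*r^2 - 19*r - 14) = (r + 3)/(r + 2)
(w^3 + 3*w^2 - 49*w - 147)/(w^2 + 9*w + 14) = (w^2 - 4*w - 21)/(w + 2)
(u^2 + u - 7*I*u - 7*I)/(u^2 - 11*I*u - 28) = (u + 1)/(u - 4*I)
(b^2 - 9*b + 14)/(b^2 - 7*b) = (b - 2)/b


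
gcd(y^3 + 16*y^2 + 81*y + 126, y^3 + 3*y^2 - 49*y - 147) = y^2 + 10*y + 21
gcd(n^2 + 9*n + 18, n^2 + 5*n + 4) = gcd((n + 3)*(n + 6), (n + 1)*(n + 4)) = 1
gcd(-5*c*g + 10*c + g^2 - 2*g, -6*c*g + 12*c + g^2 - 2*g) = g - 2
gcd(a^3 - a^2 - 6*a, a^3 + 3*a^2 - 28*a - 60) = a + 2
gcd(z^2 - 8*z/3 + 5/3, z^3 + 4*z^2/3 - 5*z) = z - 5/3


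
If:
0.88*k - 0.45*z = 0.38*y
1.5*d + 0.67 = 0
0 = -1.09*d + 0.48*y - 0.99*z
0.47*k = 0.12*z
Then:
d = -0.45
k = 0.10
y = -0.23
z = 0.38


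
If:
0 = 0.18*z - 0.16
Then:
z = 0.89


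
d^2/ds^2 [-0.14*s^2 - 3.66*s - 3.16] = -0.280000000000000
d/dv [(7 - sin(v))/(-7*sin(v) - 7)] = 8*cos(v)/(7*(sin(v) + 1)^2)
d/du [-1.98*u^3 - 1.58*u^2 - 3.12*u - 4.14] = -5.94*u^2 - 3.16*u - 3.12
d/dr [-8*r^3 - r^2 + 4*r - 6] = -24*r^2 - 2*r + 4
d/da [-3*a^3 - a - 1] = -9*a^2 - 1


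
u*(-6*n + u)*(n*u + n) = -6*n^2*u^2 - 6*n^2*u + n*u^3 + n*u^2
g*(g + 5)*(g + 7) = g^3 + 12*g^2 + 35*g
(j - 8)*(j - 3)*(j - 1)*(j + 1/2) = j^4 - 23*j^3/2 + 29*j^2 - 13*j/2 - 12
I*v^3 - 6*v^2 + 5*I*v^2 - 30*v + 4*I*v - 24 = (v + 4)*(v + 6*I)*(I*v + I)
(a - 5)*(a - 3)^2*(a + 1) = a^4 - 10*a^3 + 28*a^2 - 6*a - 45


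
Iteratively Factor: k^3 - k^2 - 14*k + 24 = (k - 3)*(k^2 + 2*k - 8) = (k - 3)*(k - 2)*(k + 4)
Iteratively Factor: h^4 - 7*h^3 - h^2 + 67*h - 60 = (h - 5)*(h^3 - 2*h^2 - 11*h + 12) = (h - 5)*(h - 1)*(h^2 - h - 12) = (h - 5)*(h - 1)*(h + 3)*(h - 4)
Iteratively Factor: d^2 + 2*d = (d + 2)*(d)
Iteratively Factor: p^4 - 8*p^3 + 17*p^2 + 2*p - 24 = (p - 4)*(p^3 - 4*p^2 + p + 6) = (p - 4)*(p + 1)*(p^2 - 5*p + 6) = (p - 4)*(p - 3)*(p + 1)*(p - 2)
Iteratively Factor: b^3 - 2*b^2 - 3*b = (b)*(b^2 - 2*b - 3) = b*(b + 1)*(b - 3)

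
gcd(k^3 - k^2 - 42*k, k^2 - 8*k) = k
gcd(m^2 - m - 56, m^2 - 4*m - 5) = 1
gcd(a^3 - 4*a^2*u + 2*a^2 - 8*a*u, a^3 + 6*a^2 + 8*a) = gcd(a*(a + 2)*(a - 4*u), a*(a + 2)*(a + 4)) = a^2 + 2*a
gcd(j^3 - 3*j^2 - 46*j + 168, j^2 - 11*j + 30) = j - 6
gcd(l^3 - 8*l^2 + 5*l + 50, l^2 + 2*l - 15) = 1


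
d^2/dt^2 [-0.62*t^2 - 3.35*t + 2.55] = -1.24000000000000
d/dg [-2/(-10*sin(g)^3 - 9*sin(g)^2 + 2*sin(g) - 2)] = 4*(-15*sin(g)^2 - 9*sin(g) + 1)*cos(g)/(10*sin(g)^3 + 9*sin(g)^2 - 2*sin(g) + 2)^2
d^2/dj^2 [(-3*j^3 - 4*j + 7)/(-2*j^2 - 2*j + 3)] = 46*(2*j^3 - 6*j^2 + 3*j - 2)/(8*j^6 + 24*j^5 - 12*j^4 - 64*j^3 + 18*j^2 + 54*j - 27)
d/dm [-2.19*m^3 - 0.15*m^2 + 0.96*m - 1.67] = -6.57*m^2 - 0.3*m + 0.96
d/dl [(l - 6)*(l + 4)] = 2*l - 2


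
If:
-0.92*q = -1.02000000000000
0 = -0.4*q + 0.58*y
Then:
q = 1.11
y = 0.76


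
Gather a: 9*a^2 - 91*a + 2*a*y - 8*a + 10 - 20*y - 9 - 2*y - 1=9*a^2 + a*(2*y - 99) - 22*y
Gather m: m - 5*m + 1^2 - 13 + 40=28 - 4*m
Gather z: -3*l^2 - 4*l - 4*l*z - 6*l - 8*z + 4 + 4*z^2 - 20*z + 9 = -3*l^2 - 10*l + 4*z^2 + z*(-4*l - 28) + 13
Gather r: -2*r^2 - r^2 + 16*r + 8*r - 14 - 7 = -3*r^2 + 24*r - 21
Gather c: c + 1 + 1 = c + 2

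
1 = 1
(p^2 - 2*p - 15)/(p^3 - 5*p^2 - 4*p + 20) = (p + 3)/(p^2 - 4)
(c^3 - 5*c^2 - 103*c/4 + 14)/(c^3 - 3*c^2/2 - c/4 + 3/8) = 2*(2*c^2 - 9*c - 56)/(4*c^2 - 4*c - 3)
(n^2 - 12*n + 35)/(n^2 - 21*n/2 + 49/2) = 2*(n - 5)/(2*n - 7)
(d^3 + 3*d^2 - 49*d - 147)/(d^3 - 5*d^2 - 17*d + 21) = (d + 7)/(d - 1)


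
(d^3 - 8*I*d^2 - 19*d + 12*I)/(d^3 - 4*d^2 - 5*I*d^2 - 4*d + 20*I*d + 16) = (d - 3*I)/(d - 4)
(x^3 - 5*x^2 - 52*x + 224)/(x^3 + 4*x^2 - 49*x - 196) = (x^2 - 12*x + 32)/(x^2 - 3*x - 28)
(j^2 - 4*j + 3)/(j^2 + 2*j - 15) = (j - 1)/(j + 5)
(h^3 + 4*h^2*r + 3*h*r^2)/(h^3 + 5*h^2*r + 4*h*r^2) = (h + 3*r)/(h + 4*r)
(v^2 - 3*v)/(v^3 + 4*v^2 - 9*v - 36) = v/(v^2 + 7*v + 12)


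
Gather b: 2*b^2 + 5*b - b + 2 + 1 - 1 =2*b^2 + 4*b + 2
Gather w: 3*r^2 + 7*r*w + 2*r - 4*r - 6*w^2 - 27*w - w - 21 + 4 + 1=3*r^2 - 2*r - 6*w^2 + w*(7*r - 28) - 16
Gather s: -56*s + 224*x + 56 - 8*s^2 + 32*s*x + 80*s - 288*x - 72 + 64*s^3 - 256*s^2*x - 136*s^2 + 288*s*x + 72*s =64*s^3 + s^2*(-256*x - 144) + s*(320*x + 96) - 64*x - 16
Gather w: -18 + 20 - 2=0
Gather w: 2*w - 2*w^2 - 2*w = -2*w^2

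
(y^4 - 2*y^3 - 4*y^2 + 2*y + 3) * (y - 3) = y^5 - 5*y^4 + 2*y^3 + 14*y^2 - 3*y - 9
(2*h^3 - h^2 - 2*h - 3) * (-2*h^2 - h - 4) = -4*h^5 - 3*h^3 + 12*h^2 + 11*h + 12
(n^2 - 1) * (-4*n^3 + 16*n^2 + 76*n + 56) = -4*n^5 + 16*n^4 + 80*n^3 + 40*n^2 - 76*n - 56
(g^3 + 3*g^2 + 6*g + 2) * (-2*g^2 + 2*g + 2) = -2*g^5 - 4*g^4 - 4*g^3 + 14*g^2 + 16*g + 4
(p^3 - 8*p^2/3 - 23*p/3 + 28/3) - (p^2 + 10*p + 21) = p^3 - 11*p^2/3 - 53*p/3 - 35/3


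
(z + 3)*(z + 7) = z^2 + 10*z + 21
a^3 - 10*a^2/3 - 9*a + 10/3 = (a - 5)*(a - 1/3)*(a + 2)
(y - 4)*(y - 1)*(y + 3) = y^3 - 2*y^2 - 11*y + 12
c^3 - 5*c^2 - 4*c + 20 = (c - 5)*(c - 2)*(c + 2)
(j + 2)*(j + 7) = j^2 + 9*j + 14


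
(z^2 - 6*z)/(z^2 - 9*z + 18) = z/(z - 3)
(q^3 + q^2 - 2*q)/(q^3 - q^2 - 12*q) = (-q^2 - q + 2)/(-q^2 + q + 12)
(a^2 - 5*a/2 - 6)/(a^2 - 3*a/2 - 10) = (2*a + 3)/(2*a + 5)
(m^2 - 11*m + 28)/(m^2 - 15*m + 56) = (m - 4)/(m - 8)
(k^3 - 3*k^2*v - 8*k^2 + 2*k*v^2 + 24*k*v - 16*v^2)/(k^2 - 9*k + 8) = (k^2 - 3*k*v + 2*v^2)/(k - 1)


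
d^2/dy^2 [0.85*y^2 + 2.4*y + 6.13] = 1.70000000000000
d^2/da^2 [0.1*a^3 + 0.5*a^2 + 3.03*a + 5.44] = 0.6*a + 1.0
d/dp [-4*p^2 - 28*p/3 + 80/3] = -8*p - 28/3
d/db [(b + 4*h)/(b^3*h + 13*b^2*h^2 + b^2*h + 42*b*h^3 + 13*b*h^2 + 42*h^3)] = (b^3 + 13*b^2*h + b^2 + 42*b*h^2 + 13*b*h + 42*h^2 - (b + 4*h)*(3*b^2 + 26*b*h + 2*b + 42*h^2 + 13*h))/(h*(b^3 + 13*b^2*h + b^2 + 42*b*h^2 + 13*b*h + 42*h^2)^2)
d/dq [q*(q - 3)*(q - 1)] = 3*q^2 - 8*q + 3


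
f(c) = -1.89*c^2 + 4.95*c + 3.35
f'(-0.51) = 6.88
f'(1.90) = -2.23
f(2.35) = 4.54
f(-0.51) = 0.33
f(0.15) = 4.05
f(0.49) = 5.32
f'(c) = 4.95 - 3.78*c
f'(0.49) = 3.10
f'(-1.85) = 11.94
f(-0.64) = -0.59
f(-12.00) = -328.21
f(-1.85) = -12.28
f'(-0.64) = 7.37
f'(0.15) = 4.38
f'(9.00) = -29.07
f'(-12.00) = 50.31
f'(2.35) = -3.93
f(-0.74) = -1.35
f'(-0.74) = 7.75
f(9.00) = -105.19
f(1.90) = 5.93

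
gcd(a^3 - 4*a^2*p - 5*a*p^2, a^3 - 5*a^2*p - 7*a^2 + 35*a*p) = -a^2 + 5*a*p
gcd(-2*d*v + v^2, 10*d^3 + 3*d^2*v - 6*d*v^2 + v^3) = -2*d + v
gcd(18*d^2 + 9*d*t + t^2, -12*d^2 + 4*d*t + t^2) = 6*d + t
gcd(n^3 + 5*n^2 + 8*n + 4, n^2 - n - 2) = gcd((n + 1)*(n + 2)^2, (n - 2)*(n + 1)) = n + 1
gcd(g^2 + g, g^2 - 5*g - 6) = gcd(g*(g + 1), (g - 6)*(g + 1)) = g + 1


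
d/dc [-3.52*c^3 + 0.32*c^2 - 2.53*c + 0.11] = -10.56*c^2 + 0.64*c - 2.53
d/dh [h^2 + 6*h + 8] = 2*h + 6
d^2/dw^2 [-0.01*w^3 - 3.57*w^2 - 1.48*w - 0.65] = -0.06*w - 7.14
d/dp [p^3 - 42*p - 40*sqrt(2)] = 3*p^2 - 42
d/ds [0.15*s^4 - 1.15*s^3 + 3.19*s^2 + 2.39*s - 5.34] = 0.6*s^3 - 3.45*s^2 + 6.38*s + 2.39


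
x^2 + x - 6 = (x - 2)*(x + 3)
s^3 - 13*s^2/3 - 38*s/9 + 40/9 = (s - 5)*(s - 2/3)*(s + 4/3)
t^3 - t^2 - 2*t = t*(t - 2)*(t + 1)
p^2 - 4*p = p*(p - 4)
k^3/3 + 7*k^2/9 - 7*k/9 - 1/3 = (k/3 + 1)*(k - 1)*(k + 1/3)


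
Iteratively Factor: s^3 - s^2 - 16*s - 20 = (s + 2)*(s^2 - 3*s - 10) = (s + 2)^2*(s - 5)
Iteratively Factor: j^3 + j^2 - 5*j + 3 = (j - 1)*(j^2 + 2*j - 3) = (j - 1)^2*(j + 3)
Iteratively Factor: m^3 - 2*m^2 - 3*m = (m - 3)*(m^2 + m) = m*(m - 3)*(m + 1)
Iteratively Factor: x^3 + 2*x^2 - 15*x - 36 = (x + 3)*(x^2 - x - 12) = (x - 4)*(x + 3)*(x + 3)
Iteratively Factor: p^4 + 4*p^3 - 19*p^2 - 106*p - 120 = (p + 4)*(p^3 - 19*p - 30) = (p + 2)*(p + 4)*(p^2 - 2*p - 15) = (p + 2)*(p + 3)*(p + 4)*(p - 5)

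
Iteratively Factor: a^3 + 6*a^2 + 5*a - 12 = (a + 4)*(a^2 + 2*a - 3) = (a + 3)*(a + 4)*(a - 1)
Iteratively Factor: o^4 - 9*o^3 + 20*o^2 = (o)*(o^3 - 9*o^2 + 20*o) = o*(o - 5)*(o^2 - 4*o) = o*(o - 5)*(o - 4)*(o)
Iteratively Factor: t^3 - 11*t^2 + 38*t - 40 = (t - 2)*(t^2 - 9*t + 20) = (t - 4)*(t - 2)*(t - 5)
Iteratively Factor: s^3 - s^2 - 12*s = (s)*(s^2 - s - 12) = s*(s + 3)*(s - 4)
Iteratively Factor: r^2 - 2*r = (r - 2)*(r)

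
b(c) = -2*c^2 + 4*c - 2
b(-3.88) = -47.63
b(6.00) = -50.00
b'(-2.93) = 15.72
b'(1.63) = -2.52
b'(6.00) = -20.00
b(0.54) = -0.42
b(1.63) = -0.79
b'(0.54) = 1.84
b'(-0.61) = 6.44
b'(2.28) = -5.12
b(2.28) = -3.28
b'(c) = 4 - 4*c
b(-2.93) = -30.89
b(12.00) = -242.00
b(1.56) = -0.63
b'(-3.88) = 19.52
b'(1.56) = -2.24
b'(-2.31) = 13.24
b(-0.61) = -5.18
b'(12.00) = -44.00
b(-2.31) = -21.91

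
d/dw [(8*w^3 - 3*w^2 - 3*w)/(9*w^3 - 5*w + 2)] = (27*w^4 - 26*w^3 + 63*w^2 - 12*w - 6)/(81*w^6 - 90*w^4 + 36*w^3 + 25*w^2 - 20*w + 4)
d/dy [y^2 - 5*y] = 2*y - 5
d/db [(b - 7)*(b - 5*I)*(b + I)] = 3*b^2 + b*(-14 - 8*I) + 5 + 28*I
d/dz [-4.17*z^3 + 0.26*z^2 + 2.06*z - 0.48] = -12.51*z^2 + 0.52*z + 2.06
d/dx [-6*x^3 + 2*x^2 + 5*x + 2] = -18*x^2 + 4*x + 5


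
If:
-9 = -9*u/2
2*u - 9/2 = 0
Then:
No Solution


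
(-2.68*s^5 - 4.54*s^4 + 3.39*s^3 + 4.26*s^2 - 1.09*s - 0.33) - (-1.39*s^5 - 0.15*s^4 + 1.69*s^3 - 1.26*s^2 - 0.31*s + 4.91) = -1.29*s^5 - 4.39*s^4 + 1.7*s^3 + 5.52*s^2 - 0.78*s - 5.24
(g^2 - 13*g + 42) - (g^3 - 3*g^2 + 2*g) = -g^3 + 4*g^2 - 15*g + 42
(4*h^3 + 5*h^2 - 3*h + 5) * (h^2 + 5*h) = 4*h^5 + 25*h^4 + 22*h^3 - 10*h^2 + 25*h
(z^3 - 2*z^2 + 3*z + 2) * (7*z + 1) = 7*z^4 - 13*z^3 + 19*z^2 + 17*z + 2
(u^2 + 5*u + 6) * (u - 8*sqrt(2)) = u^3 - 8*sqrt(2)*u^2 + 5*u^2 - 40*sqrt(2)*u + 6*u - 48*sqrt(2)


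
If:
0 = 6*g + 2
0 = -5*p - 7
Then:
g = -1/3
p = -7/5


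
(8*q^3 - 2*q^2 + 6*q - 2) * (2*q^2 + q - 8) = 16*q^5 + 4*q^4 - 54*q^3 + 18*q^2 - 50*q + 16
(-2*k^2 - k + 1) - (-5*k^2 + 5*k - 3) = 3*k^2 - 6*k + 4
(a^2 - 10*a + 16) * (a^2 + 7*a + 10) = a^4 - 3*a^3 - 44*a^2 + 12*a + 160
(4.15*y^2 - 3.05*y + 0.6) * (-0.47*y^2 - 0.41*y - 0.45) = -1.9505*y^4 - 0.268*y^3 - 0.899*y^2 + 1.1265*y - 0.27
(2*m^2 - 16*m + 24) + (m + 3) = 2*m^2 - 15*m + 27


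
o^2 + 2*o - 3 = (o - 1)*(o + 3)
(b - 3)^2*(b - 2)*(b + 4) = b^4 - 4*b^3 - 11*b^2 + 66*b - 72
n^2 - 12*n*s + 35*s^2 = (n - 7*s)*(n - 5*s)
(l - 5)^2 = l^2 - 10*l + 25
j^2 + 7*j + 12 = (j + 3)*(j + 4)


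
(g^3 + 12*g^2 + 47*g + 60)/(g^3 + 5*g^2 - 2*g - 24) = (g + 5)/(g - 2)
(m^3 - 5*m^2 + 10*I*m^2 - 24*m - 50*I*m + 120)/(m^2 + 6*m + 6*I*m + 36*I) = (m^2 + m*(-5 + 4*I) - 20*I)/(m + 6)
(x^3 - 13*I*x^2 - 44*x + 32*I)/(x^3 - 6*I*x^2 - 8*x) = (x^2 - 9*I*x - 8)/(x*(x - 2*I))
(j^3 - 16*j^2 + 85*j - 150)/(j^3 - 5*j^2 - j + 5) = (j^2 - 11*j + 30)/(j^2 - 1)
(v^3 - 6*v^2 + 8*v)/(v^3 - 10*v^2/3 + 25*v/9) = 9*(v^2 - 6*v + 8)/(9*v^2 - 30*v + 25)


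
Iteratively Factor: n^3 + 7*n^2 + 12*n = (n)*(n^2 + 7*n + 12) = n*(n + 3)*(n + 4)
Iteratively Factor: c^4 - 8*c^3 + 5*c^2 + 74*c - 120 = (c - 2)*(c^3 - 6*c^2 - 7*c + 60) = (c - 5)*(c - 2)*(c^2 - c - 12) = (c - 5)*(c - 2)*(c + 3)*(c - 4)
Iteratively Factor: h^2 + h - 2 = (h - 1)*(h + 2)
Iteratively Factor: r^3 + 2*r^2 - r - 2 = (r + 1)*(r^2 + r - 2) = (r + 1)*(r + 2)*(r - 1)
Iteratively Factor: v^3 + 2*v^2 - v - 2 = (v + 2)*(v^2 - 1) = (v + 1)*(v + 2)*(v - 1)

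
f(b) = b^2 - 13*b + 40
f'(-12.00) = -37.00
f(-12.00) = 340.00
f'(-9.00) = -31.00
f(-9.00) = 238.00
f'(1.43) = -10.14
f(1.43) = 23.45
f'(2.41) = -8.18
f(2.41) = 14.48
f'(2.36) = -8.28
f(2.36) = 14.89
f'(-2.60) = -18.20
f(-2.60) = 80.56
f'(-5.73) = -24.46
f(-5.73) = 147.32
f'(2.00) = -9.00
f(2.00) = 18.00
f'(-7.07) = -27.14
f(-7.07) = 181.89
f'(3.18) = -6.64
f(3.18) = 8.77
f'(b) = 2*b - 13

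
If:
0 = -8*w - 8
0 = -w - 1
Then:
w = -1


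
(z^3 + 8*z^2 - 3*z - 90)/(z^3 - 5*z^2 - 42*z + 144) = (z + 5)/(z - 8)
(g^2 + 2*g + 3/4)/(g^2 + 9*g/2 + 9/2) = (g + 1/2)/(g + 3)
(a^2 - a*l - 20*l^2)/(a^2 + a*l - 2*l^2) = (a^2 - a*l - 20*l^2)/(a^2 + a*l - 2*l^2)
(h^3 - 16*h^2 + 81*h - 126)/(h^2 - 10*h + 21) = h - 6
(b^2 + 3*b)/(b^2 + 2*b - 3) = b/(b - 1)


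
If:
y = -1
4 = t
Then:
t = 4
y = -1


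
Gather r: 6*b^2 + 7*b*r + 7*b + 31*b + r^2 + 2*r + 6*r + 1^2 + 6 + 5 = 6*b^2 + 38*b + r^2 + r*(7*b + 8) + 12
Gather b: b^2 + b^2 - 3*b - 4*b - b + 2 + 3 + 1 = 2*b^2 - 8*b + 6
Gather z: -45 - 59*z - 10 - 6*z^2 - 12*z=-6*z^2 - 71*z - 55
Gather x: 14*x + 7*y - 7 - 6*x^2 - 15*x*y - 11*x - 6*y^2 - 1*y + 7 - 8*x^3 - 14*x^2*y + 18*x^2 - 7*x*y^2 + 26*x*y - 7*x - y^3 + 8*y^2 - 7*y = -8*x^3 + x^2*(12 - 14*y) + x*(-7*y^2 + 11*y - 4) - y^3 + 2*y^2 - y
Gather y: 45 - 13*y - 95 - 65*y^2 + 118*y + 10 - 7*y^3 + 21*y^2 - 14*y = -7*y^3 - 44*y^2 + 91*y - 40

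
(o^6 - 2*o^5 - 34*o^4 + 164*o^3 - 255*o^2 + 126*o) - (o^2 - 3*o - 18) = o^6 - 2*o^5 - 34*o^4 + 164*o^3 - 256*o^2 + 129*o + 18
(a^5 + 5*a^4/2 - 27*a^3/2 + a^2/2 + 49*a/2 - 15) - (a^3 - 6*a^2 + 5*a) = a^5 + 5*a^4/2 - 29*a^3/2 + 13*a^2/2 + 39*a/2 - 15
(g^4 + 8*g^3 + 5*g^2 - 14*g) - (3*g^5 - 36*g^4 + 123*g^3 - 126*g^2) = -3*g^5 + 37*g^4 - 115*g^3 + 131*g^2 - 14*g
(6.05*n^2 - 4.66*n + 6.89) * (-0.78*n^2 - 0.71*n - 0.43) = -4.719*n^4 - 0.660699999999999*n^3 - 4.6671*n^2 - 2.8881*n - 2.9627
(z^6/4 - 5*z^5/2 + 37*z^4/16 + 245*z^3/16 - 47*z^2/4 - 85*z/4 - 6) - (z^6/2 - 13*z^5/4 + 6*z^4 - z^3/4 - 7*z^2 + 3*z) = -z^6/4 + 3*z^5/4 - 59*z^4/16 + 249*z^3/16 - 19*z^2/4 - 97*z/4 - 6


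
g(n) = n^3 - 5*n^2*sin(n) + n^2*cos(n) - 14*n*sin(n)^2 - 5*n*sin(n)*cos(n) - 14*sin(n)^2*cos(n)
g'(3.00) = 54.03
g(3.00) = 13.27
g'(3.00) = 54.03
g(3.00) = 13.27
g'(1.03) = -28.57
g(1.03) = -21.08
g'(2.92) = 52.21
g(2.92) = 9.02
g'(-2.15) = 24.73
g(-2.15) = 38.25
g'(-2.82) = 100.12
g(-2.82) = -7.90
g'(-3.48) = 82.86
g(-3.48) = -72.29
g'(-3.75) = 66.30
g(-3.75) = -92.35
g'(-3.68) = 70.19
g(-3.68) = -87.58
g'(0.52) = -24.14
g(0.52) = -6.21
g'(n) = -n^2*sin(n) - 5*n^2*cos(n) + 3*n^2 + 5*n*sin(n)^2 - 28*n*sin(n)*cos(n) - 10*n*sin(n) - 5*n*cos(n)^2 + 2*n*cos(n) + 14*sin(n)^3 - 14*sin(n)^2 - 28*sin(n)*cos(n)^2 - 5*sin(n)*cos(n)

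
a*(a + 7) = a^2 + 7*a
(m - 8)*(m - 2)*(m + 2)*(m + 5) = m^4 - 3*m^3 - 44*m^2 + 12*m + 160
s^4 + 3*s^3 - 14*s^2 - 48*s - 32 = (s - 4)*(s + 1)*(s + 2)*(s + 4)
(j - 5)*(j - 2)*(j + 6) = j^3 - j^2 - 32*j + 60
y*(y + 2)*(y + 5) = y^3 + 7*y^2 + 10*y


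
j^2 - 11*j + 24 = (j - 8)*(j - 3)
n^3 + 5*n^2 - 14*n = n*(n - 2)*(n + 7)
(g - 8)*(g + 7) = g^2 - g - 56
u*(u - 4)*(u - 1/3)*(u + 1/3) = u^4 - 4*u^3 - u^2/9 + 4*u/9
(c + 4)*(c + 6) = c^2 + 10*c + 24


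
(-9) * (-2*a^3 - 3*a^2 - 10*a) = 18*a^3 + 27*a^2 + 90*a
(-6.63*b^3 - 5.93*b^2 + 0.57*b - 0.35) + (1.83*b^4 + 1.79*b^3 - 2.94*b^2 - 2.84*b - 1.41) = 1.83*b^4 - 4.84*b^3 - 8.87*b^2 - 2.27*b - 1.76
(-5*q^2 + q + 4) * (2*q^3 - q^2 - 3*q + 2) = -10*q^5 + 7*q^4 + 22*q^3 - 17*q^2 - 10*q + 8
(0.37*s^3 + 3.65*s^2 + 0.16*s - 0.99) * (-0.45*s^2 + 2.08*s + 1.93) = -0.1665*s^5 - 0.8729*s^4 + 8.2341*s^3 + 7.8228*s^2 - 1.7504*s - 1.9107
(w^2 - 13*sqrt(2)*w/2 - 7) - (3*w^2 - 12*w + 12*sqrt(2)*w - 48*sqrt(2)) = -2*w^2 - 37*sqrt(2)*w/2 + 12*w - 7 + 48*sqrt(2)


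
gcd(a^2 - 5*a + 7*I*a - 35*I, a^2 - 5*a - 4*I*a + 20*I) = a - 5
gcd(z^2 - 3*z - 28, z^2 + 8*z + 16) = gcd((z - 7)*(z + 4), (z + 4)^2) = z + 4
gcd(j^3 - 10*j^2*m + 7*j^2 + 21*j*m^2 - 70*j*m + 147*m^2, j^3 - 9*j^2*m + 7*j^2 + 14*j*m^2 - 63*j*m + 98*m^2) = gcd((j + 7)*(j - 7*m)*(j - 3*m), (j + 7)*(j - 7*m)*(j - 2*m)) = j^2 - 7*j*m + 7*j - 49*m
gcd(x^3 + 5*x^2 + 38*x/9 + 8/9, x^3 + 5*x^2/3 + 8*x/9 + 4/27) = x^2 + x + 2/9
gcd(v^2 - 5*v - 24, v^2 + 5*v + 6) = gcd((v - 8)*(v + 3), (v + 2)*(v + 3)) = v + 3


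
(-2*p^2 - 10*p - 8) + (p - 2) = -2*p^2 - 9*p - 10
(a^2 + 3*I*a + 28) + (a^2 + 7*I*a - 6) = 2*a^2 + 10*I*a + 22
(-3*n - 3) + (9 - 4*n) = 6 - 7*n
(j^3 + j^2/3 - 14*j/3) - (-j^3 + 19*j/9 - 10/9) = 2*j^3 + j^2/3 - 61*j/9 + 10/9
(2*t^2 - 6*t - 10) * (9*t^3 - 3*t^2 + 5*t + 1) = 18*t^5 - 60*t^4 - 62*t^3 + 2*t^2 - 56*t - 10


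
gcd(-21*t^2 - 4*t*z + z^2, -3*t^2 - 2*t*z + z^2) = 1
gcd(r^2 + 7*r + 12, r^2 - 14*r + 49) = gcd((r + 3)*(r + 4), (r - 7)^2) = 1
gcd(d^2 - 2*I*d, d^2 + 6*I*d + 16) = d - 2*I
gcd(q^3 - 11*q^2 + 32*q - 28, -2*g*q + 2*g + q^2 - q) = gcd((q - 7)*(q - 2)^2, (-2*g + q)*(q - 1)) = 1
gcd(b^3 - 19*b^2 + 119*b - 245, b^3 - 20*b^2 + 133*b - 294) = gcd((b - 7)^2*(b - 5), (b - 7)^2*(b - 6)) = b^2 - 14*b + 49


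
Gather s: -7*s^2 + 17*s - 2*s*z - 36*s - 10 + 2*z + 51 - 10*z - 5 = -7*s^2 + s*(-2*z - 19) - 8*z + 36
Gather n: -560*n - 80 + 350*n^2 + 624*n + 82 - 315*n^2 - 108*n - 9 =35*n^2 - 44*n - 7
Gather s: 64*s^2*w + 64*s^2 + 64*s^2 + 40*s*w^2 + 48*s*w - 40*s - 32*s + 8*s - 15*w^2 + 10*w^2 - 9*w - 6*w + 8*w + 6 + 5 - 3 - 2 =s^2*(64*w + 128) + s*(40*w^2 + 48*w - 64) - 5*w^2 - 7*w + 6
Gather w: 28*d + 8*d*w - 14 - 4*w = 28*d + w*(8*d - 4) - 14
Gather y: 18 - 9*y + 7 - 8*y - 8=17 - 17*y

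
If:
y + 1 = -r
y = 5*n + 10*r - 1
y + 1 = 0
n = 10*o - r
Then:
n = 0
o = 0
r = 0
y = -1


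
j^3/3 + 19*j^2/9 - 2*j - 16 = (j/3 + 1)*(j - 8/3)*(j + 6)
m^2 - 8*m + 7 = (m - 7)*(m - 1)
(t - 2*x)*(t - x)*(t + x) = t^3 - 2*t^2*x - t*x^2 + 2*x^3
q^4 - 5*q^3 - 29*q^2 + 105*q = q*(q - 7)*(q - 3)*(q + 5)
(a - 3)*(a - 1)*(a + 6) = a^3 + 2*a^2 - 21*a + 18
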